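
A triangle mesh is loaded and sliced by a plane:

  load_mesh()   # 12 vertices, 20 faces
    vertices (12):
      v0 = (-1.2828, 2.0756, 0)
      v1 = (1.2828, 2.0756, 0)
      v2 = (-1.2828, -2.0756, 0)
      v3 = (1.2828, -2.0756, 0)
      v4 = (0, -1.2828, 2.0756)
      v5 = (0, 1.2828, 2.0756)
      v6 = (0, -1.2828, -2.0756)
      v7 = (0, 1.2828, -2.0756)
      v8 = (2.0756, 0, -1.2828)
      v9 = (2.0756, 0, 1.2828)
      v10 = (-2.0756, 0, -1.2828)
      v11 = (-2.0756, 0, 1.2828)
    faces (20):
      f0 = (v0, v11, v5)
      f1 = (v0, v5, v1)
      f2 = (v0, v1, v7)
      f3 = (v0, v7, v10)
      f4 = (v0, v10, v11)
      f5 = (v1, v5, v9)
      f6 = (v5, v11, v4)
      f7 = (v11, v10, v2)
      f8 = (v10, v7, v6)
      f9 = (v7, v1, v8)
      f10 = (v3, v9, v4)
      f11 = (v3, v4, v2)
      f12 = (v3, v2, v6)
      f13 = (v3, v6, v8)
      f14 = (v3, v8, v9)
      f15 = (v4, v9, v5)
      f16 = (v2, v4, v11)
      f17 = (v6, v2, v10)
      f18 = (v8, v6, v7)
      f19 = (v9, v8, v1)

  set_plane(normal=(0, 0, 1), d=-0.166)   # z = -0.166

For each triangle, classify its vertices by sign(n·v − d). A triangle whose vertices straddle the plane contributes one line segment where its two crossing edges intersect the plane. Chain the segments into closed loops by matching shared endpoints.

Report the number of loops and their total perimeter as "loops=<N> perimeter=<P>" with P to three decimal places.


loops=1 perimeter=13.619

Straddling triangles (10 of 20):
  (v0,v1,v7) [++-] → (1.18021, 2.01219, -0.166)–(-1.18021, 2.01219, -0.166)  len=2.3604
  (v0,v7,v10) [+--] → (-1.18021, 2.01219, -0.166)–(-1.38539, 1.80701, -0.166)  len=0.2902
  (v0,v10,v11) [+-+] → (-1.38539, 1.80701, -0.166)–(-2.0756, 0, -0.166)  len=1.9343
  (v11,v10,v2) [+-+] → (-2.0756, 0, -0.166)–(-1.38539, -1.80701, -0.166)  len=1.9343
  (v7,v1,v8) [-+-] → (1.18021, 2.01219, -0.166)–(1.38539, 1.80701, -0.166)  len=0.2902
  (v3,v2,v6) [++-] → (-1.18021, -2.01219, -0.166)–(1.18021, -2.01219, -0.166)  len=2.3604
  (v3,v6,v8) [+--] → (1.18021, -2.01219, -0.166)–(1.38539, -1.80701, -0.166)  len=0.2902
  (v3,v8,v9) [+-+] → (1.38539, -1.80701, -0.166)–(2.0756, 0, -0.166)  len=1.9343
  (v6,v2,v10) [-+-] → (-1.18021, -2.01219, -0.166)–(-1.38539, -1.80701, -0.166)  len=0.2902
  (v9,v8,v1) [+-+] → (2.0756, 0, -0.166)–(1.38539, 1.80701, -0.166)  len=1.9343

Chained into 1 loop(s):
  loop 1: 10 segments, perimeter = 13.6189
Total perimeter = 13.619


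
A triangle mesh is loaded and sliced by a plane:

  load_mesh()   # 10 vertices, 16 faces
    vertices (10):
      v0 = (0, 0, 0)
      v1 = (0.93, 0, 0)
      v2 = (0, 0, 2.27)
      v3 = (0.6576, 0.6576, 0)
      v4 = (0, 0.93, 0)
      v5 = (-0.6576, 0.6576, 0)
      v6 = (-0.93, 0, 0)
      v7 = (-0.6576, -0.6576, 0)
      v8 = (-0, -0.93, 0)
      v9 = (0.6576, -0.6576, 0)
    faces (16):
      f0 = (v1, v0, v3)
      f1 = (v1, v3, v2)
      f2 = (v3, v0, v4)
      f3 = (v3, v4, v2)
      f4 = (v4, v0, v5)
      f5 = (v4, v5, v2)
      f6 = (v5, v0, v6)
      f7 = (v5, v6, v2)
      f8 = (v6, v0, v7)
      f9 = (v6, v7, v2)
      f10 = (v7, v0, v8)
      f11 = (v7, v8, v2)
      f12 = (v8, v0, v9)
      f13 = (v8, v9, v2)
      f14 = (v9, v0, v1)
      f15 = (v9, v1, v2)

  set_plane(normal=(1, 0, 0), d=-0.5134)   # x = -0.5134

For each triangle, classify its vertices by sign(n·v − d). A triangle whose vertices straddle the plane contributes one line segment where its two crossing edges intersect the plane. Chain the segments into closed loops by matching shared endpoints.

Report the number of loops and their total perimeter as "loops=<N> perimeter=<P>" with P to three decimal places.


loops=1 perimeter=3.971

Straddling triangles (8 of 16):
  (v4,v0,v5) [++-] → (-0.5134, 0.5134, 0)–(-0.5134, 0.717332, 0)  len=0.2039
  (v4,v5,v2) [+-+] → (-0.5134, 0.717332, 0)–(-0.5134, 0.5134, 0.497771)  len=0.5379
  (v5,v0,v6) [-+-] → (-0.5134, 0.5134, 0)–(-0.5134, 0, 0)  len=0.5134
  (v5,v6,v2) [--+] → (-0.5134, 0, 1.01686)–(-0.5134, 0.5134, 0.497771)  len=0.7301
  (v6,v0,v7) [-+-] → (-0.5134, 0, 0)–(-0.5134, -0.5134, 0)  len=0.5134
  (v6,v7,v2) [--+] → (-0.5134, -0.5134, 0.497771)–(-0.5134, 0, 1.01686)  len=0.7301
  (v7,v0,v8) [-++] → (-0.5134, -0.5134, 0)–(-0.5134, -0.717332, 0)  len=0.2039
  (v7,v8,v2) [-++] → (-0.5134, -0.717332, 0)–(-0.5134, -0.5134, 0.497771)  len=0.5379

Chained into 1 loop(s):
  loop 1: 8 segments, perimeter = 3.9707
Total perimeter = 3.971


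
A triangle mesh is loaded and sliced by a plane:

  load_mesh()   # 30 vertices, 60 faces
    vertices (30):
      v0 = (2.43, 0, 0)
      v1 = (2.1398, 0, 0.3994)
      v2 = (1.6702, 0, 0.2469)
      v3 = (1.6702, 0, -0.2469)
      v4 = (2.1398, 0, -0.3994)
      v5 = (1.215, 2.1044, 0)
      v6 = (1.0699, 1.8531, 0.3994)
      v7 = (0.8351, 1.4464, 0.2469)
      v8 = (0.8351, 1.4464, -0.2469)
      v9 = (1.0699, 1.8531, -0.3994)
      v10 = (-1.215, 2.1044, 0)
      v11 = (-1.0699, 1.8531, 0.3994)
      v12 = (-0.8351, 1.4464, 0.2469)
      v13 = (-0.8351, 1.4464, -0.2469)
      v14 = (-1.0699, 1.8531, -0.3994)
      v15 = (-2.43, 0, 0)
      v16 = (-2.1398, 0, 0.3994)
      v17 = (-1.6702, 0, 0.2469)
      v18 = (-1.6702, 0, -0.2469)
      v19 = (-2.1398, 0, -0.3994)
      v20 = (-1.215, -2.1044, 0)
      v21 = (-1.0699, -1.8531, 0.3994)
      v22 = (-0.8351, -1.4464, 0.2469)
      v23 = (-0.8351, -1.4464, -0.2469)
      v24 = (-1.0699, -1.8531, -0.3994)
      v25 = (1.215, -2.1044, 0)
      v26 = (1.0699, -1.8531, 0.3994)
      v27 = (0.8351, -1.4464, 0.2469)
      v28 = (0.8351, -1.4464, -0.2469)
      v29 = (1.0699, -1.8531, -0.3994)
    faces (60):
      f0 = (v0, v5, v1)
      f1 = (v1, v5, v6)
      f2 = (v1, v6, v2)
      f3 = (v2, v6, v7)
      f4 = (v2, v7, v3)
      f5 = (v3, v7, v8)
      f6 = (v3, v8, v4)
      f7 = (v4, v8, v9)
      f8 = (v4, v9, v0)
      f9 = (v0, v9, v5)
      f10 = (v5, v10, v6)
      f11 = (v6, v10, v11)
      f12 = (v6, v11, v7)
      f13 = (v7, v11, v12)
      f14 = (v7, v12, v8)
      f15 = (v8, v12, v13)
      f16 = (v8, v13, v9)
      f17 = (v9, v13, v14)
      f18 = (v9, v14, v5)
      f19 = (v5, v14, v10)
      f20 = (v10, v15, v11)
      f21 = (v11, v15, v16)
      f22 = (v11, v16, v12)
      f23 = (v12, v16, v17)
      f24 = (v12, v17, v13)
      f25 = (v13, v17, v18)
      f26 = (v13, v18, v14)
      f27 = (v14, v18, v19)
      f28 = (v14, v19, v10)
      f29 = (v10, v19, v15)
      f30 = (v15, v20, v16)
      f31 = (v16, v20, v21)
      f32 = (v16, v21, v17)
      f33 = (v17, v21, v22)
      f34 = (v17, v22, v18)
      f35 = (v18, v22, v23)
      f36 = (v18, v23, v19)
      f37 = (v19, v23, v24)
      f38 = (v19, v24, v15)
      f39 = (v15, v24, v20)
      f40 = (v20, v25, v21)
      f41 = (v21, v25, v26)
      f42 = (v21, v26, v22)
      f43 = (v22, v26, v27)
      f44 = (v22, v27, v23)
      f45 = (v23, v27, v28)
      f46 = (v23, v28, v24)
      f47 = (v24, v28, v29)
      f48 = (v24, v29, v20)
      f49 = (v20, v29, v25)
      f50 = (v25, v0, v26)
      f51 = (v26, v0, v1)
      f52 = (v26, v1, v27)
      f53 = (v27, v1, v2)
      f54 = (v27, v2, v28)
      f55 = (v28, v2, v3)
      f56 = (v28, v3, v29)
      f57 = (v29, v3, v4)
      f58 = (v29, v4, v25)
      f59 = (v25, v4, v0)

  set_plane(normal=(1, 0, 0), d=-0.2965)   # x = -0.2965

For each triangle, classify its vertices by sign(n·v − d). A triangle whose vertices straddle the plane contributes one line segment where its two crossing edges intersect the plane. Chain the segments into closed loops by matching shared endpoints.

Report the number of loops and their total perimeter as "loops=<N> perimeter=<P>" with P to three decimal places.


loops=2 perimeter=4.613

Straddling triangles (20 of 60):
  (v5,v10,v6) [+-+] → (-0.2965, 2.1044, 0)–(-0.2965, 2.00338, 0.160554)  len=0.1897
  (v6,v10,v11) [+--] → (-0.2965, 2.00338, 0.160554)–(-0.2965, 1.8531, 0.3994)  len=0.2822
  (v6,v11,v7) [+-+] → (-0.2965, 1.8531, 0.3994)–(-0.2965, 1.68799, 0.337487)  len=0.1763
  (v7,v11,v12) [+--] → (-0.2965, 1.68799, 0.337487)–(-0.2965, 1.4464, 0.2469)  len=0.2580
  (v7,v12,v8) [+-+] → (-0.2965, 1.4464, 0.2469)–(-0.2965, 1.4464, 0.0876612)  len=0.1592
  (v8,v12,v13) [+--] → (-0.2965, 1.4464, 0.0876612)–(-0.2965, 1.4464, -0.2469)  len=0.3346
  (v8,v13,v9) [+-+] → (-0.2965, 1.4464, -0.2469)–(-0.2965, 1.56139, -0.290016)  len=0.1228
  (v9,v13,v14) [+--] → (-0.2965, 1.56139, -0.290016)–(-0.2965, 1.8531, -0.3994)  len=0.3115
  (v9,v14,v5) [+-+] → (-0.2965, 1.8531, -0.3994)–(-0.2965, 1.93816, -0.26421)  len=0.1597
  (v5,v14,v10) [+--] → (-0.2965, 1.93816, -0.26421)–(-0.2965, 2.1044, 0)  len=0.3122
  (v20,v25,v21) [-+-] → (-0.2965, -2.1044, 0)–(-0.2965, -1.93816, 0.26421)  len=0.3122
  (v21,v25,v26) [-++] → (-0.2965, -1.93816, 0.26421)–(-0.2965, -1.8531, 0.3994)  len=0.1597
  (v21,v26,v22) [-+-] → (-0.2965, -1.8531, 0.3994)–(-0.2965, -1.56139, 0.290016)  len=0.3115
  (v22,v26,v27) [-++] → (-0.2965, -1.56139, 0.290016)–(-0.2965, -1.4464, 0.2469)  len=0.1228
  (v22,v27,v23) [-+-] → (-0.2965, -1.4464, 0.2469)–(-0.2965, -1.4464, -0.0876612)  len=0.3346
  (v23,v27,v28) [-++] → (-0.2965, -1.4464, -0.0876612)–(-0.2965, -1.4464, -0.2469)  len=0.1592
  (v23,v28,v24) [-+-] → (-0.2965, -1.4464, -0.2469)–(-0.2965, -1.68799, -0.337487)  len=0.2580
  (v24,v28,v29) [-++] → (-0.2965, -1.68799, -0.337487)–(-0.2965, -1.8531, -0.3994)  len=0.1763
  (v24,v29,v20) [-+-] → (-0.2965, -1.8531, -0.3994)–(-0.2965, -2.00338, -0.160554)  len=0.2822
  (v20,v29,v25) [-++] → (-0.2965, -2.00338, -0.160554)–(-0.2965, -2.1044, 0)  len=0.1897

Chained into 2 loop(s):
  loop 1: 10 segments, perimeter = 2.3063
  loop 2: 10 segments, perimeter = 2.3063
Total perimeter = 4.613


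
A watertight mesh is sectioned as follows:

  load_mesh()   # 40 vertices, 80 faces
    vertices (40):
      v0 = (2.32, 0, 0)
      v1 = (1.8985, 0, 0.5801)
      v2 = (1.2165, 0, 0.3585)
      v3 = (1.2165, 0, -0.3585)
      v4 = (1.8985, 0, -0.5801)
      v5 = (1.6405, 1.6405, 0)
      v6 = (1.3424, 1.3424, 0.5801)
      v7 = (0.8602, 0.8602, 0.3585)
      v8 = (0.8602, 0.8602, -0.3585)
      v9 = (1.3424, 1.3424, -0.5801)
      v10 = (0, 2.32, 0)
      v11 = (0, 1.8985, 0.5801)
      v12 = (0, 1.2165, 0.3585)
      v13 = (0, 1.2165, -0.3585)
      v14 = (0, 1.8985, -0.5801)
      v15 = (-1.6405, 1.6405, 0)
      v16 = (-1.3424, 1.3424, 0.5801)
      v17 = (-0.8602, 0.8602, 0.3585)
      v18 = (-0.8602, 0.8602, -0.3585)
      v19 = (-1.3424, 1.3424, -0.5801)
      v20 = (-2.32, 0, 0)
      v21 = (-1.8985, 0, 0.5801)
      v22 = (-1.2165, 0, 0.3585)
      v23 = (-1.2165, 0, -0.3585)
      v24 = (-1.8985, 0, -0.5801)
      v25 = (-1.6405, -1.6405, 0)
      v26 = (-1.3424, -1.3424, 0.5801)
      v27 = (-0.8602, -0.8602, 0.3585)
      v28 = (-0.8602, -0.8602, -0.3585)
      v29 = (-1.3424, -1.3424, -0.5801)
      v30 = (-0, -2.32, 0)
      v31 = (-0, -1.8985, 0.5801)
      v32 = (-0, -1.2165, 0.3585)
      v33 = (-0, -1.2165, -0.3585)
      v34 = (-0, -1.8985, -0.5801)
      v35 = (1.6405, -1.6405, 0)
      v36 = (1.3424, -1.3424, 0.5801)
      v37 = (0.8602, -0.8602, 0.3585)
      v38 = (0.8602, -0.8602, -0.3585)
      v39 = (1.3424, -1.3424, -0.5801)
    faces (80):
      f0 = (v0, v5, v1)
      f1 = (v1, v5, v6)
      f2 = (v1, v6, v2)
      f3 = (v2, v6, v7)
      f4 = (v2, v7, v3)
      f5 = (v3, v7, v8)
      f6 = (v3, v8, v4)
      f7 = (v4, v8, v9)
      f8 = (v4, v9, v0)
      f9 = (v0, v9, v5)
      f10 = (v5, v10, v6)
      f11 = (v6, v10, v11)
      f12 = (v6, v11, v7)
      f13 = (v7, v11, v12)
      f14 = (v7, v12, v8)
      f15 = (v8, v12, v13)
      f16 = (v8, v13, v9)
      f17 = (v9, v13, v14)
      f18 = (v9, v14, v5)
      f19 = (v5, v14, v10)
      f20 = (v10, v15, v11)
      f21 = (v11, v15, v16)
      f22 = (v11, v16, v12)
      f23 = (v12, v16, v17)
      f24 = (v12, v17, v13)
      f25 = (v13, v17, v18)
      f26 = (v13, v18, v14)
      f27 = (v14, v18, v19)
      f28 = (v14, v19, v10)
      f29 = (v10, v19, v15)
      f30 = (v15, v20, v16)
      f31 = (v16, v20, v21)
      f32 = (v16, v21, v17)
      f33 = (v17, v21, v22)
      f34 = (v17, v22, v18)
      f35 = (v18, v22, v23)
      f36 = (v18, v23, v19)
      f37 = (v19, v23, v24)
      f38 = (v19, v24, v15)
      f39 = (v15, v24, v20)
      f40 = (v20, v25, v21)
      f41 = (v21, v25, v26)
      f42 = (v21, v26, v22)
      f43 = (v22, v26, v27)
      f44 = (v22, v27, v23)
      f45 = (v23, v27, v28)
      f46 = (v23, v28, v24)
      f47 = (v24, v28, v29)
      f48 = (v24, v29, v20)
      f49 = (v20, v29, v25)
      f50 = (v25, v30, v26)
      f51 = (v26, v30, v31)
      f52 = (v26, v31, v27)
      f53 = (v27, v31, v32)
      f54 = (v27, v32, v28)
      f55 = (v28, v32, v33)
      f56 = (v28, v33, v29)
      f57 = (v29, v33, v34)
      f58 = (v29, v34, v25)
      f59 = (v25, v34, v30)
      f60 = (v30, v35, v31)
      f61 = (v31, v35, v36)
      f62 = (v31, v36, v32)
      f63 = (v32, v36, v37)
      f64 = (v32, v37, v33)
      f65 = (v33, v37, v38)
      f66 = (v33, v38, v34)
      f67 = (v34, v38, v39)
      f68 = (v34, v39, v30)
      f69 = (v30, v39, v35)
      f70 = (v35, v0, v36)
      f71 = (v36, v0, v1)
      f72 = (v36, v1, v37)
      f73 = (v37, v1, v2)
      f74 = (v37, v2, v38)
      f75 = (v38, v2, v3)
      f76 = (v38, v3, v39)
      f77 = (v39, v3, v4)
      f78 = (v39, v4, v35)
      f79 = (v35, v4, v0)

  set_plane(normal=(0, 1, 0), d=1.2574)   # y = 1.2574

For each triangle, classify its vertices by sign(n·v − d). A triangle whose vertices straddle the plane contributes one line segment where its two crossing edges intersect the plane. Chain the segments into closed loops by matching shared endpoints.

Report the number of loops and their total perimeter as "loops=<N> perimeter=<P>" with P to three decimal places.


Straddling triangles (22 of 80):
  (v0,v5,v1) [-+-] → (1.79918, 1.2574, 0)–(1.70075, 1.2574, 0.135469)  len=0.1675
  (v1,v5,v6) [-++] → (1.70075, 1.2574, 0.135469)–(1.37761, 1.2574, 0.5801)  len=0.5497
  (v1,v6,v2) [-+-] → (1.37761, 1.2574, 0.5801)–(1.33443, 1.2574, 0.566068)  len=0.0454
  (v2,v6,v7) [-+-] → (1.33443, 1.2574, 0.566068)–(1.2574, 1.2574, 0.541037)  len=0.0810
  (v4,v8,v9) [--+] → (1.2574, 1.2574, -0.541037)–(1.37761, 1.2574, -0.5801)  len=0.1264
  (v4,v9,v0) [-+-] → (1.37761, 1.2574, -0.5801)–(1.4043, 1.2574, -0.543368)  len=0.0454
  (v0,v9,v5) [-++] → (1.4043, 1.2574, -0.543368)–(1.79918, 1.2574, 0)  len=0.6717
  (v6,v11,v7) [++-] → (0.531132, 1.2574, 0.443273)–(1.2574, 1.2574, 0.541037)  len=0.7328
  (v7,v11,v12) [-+-] → (0.531132, 1.2574, 0.443273)–(0, 1.2574, 0.37179)  len=0.5359
  (v8,v13,v9) [--+] → (0.436093, 1.2574, -0.430489)–(1.2574, 1.2574, -0.541037)  len=0.8287
  (v9,v13,v14) [+-+] → (0.436093, 1.2574, -0.430489)–(0, 1.2574, -0.37179)  len=0.4400
  (v11,v16,v12) [++-] → (-0.436093, 1.2574, 0.430489)–(0, 1.2574, 0.37179)  len=0.4400
  (v12,v16,v17) [-+-] → (-0.436093, 1.2574, 0.430489)–(-1.2574, 1.2574, 0.541037)  len=0.8287
  (v13,v18,v14) [--+] → (-0.531132, 1.2574, -0.443273)–(0, 1.2574, -0.37179)  len=0.5359
  (v14,v18,v19) [+-+] → (-0.531132, 1.2574, -0.443273)–(-1.2574, 1.2574, -0.541037)  len=0.7328
  (v15,v20,v16) [+-+] → (-1.79918, 1.2574, 0)–(-1.4043, 1.2574, 0.543368)  len=0.6717
  (v16,v20,v21) [+--] → (-1.4043, 1.2574, 0.543368)–(-1.37761, 1.2574, 0.5801)  len=0.0454
  (v16,v21,v17) [+--] → (-1.37761, 1.2574, 0.5801)–(-1.2574, 1.2574, 0.541037)  len=0.1264
  (v18,v23,v19) [--+] → (-1.33443, 1.2574, -0.566068)–(-1.2574, 1.2574, -0.541037)  len=0.0810
  (v19,v23,v24) [+--] → (-1.33443, 1.2574, -0.566068)–(-1.37761, 1.2574, -0.5801)  len=0.0454
  (v19,v24,v15) [+-+] → (-1.37761, 1.2574, -0.5801)–(-1.70075, 1.2574, -0.135469)  len=0.5497
  (v15,v24,v20) [+--] → (-1.70075, 1.2574, -0.135469)–(-1.79918, 1.2574, 0)  len=0.1675

Chained into 1 loop(s):
  loop 1: 22 segments, perimeter = 8.4490
Total perimeter = 8.449

loops=1 perimeter=8.449


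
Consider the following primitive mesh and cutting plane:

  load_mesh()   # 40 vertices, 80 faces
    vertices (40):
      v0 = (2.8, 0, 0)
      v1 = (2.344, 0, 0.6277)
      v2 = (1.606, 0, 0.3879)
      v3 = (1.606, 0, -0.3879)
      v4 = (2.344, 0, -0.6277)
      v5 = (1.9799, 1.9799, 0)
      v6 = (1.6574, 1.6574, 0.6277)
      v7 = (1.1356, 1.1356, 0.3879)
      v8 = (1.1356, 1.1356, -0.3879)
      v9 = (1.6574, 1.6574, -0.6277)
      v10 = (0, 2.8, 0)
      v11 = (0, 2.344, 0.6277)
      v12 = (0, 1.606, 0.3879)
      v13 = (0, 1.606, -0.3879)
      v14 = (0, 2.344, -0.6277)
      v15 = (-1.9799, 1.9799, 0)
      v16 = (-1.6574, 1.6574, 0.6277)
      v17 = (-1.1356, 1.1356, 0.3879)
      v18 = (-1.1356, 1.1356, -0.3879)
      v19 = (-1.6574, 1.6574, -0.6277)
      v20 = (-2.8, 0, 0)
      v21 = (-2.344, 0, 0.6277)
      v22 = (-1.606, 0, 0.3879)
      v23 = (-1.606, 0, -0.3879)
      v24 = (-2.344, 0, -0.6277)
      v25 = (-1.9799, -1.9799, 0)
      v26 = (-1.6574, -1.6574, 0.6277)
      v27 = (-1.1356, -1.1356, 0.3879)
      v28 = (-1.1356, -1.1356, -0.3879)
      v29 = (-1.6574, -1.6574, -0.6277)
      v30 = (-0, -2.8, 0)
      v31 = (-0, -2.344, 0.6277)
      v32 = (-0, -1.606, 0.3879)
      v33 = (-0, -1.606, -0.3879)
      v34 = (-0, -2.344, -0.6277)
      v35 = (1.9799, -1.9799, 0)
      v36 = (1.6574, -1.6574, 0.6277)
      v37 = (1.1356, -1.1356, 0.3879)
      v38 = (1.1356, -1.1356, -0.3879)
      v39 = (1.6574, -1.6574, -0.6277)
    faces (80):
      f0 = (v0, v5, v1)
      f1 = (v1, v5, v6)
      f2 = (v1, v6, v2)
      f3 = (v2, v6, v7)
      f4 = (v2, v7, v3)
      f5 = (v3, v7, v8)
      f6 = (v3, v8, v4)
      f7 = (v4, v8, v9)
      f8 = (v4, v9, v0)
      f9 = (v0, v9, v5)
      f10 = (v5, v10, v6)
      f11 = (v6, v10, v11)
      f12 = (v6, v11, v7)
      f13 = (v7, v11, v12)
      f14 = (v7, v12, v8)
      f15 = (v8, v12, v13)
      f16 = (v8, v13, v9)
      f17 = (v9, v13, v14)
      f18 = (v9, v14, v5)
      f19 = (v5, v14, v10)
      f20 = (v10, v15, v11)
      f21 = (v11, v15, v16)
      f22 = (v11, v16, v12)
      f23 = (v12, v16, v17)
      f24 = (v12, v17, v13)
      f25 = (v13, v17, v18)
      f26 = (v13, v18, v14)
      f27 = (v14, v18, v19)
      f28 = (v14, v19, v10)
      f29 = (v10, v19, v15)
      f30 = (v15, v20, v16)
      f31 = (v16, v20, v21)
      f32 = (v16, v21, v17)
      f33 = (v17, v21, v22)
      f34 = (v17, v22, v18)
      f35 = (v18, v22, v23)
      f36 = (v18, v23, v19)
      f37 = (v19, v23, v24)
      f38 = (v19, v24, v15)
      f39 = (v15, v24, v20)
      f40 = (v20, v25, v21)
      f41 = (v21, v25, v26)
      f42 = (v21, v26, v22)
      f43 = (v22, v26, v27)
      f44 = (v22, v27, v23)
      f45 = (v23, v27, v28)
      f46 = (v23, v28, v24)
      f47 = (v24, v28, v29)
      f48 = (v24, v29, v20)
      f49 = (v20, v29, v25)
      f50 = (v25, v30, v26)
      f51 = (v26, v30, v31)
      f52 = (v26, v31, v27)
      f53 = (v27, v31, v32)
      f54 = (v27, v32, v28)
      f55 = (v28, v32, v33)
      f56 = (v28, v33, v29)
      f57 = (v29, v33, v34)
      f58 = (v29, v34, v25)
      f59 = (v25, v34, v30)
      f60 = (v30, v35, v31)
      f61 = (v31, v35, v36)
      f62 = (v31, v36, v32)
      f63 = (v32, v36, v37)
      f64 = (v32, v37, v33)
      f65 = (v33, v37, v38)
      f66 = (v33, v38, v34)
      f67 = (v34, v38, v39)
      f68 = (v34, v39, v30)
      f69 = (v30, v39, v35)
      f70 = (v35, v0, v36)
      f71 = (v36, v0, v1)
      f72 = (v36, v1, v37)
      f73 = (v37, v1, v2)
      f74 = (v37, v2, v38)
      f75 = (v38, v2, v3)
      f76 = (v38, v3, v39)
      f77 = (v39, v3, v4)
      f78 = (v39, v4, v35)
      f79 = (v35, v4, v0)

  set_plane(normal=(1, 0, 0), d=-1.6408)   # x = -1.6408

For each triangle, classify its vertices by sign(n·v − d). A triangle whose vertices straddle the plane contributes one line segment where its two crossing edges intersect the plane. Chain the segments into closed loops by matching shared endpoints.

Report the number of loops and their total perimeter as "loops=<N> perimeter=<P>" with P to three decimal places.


loops=1 perimeter=9.825

Straddling triangles (22 of 80):
  (v10,v15,v11) [+-+] → (-1.6408, 2.12036, 0)–(-1.6408, 2.04226, 0.107507)  len=0.1329
  (v11,v15,v16) [+--] → (-1.6408, 2.04226, 0.107507)–(-1.6408, 1.66428, 0.6277)  len=0.6430
  (v11,v16,v12) [+-+] → (-1.6408, 1.66428, 0.6277)–(-1.6408, 1.65689, 0.625298)  len=0.0078
  (v12,v16,v17) [+-+] → (-1.6408, 1.65689, 0.625298)–(-1.6408, 1.6408, 0.620071)  len=0.0169
  (v14,v18,v19) [++-] → (-1.6408, 1.6408, -0.620071)–(-1.6408, 1.66428, -0.6277)  len=0.0247
  (v14,v19,v10) [+-+] → (-1.6408, 1.66428, -0.6277)–(-1.6408, 1.66884, -0.621413)  len=0.0078
  (v10,v19,v15) [+--] → (-1.6408, 1.66884, -0.621413)–(-1.6408, 2.12036, 0)  len=0.7681
  (v16,v21,v17) [--+] → (-1.6408, 0.660836, 0.488154)–(-1.6408, 1.6408, 0.620071)  len=0.9888
  (v17,v21,v22) [+-+] → (-1.6408, 0.660836, 0.488154)–(-1.6408, 0, 0.399208)  len=0.6668
  (v18,v23,v19) [++-] → (-1.6408, 1.12213, -0.550255)–(-1.6408, 1.6408, -0.620071)  len=0.5233
  (v19,v23,v24) [-+-] → (-1.6408, 1.12213, -0.550255)–(-1.6408, 0, -0.399208)  len=1.1323
  (v21,v26,v22) [--+] → (-1.6408, -1.12213, 0.550255)–(-1.6408, 0, 0.399208)  len=1.1323
  (v22,v26,v27) [+-+] → (-1.6408, -1.12213, 0.550255)–(-1.6408, -1.6408, 0.620071)  len=0.5233
  (v23,v28,v24) [++-] → (-1.6408, -0.660836, -0.488154)–(-1.6408, 0, -0.399208)  len=0.6668
  (v24,v28,v29) [-+-] → (-1.6408, -0.660836, -0.488154)–(-1.6408, -1.6408, -0.620071)  len=0.9888
  (v25,v30,v26) [-+-] → (-1.6408, -2.12036, 0)–(-1.6408, -1.66884, 0.621413)  len=0.7681
  (v26,v30,v31) [-++] → (-1.6408, -1.66884, 0.621413)–(-1.6408, -1.66428, 0.6277)  len=0.0078
  (v26,v31,v27) [-++] → (-1.6408, -1.66428, 0.6277)–(-1.6408, -1.6408, 0.620071)  len=0.0247
  (v28,v33,v29) [++-] → (-1.6408, -1.65689, -0.625298)–(-1.6408, -1.6408, -0.620071)  len=0.0169
  (v29,v33,v34) [-++] → (-1.6408, -1.65689, -0.625298)–(-1.6408, -1.66428, -0.6277)  len=0.0078
  (v29,v34,v25) [-+-] → (-1.6408, -1.66428, -0.6277)–(-1.6408, -2.04226, -0.107507)  len=0.6430
  (v25,v34,v30) [-++] → (-1.6408, -2.04226, -0.107507)–(-1.6408, -2.12036, 0)  len=0.1329

Chained into 1 loop(s):
  loop 1: 22 segments, perimeter = 9.8247
Total perimeter = 9.825


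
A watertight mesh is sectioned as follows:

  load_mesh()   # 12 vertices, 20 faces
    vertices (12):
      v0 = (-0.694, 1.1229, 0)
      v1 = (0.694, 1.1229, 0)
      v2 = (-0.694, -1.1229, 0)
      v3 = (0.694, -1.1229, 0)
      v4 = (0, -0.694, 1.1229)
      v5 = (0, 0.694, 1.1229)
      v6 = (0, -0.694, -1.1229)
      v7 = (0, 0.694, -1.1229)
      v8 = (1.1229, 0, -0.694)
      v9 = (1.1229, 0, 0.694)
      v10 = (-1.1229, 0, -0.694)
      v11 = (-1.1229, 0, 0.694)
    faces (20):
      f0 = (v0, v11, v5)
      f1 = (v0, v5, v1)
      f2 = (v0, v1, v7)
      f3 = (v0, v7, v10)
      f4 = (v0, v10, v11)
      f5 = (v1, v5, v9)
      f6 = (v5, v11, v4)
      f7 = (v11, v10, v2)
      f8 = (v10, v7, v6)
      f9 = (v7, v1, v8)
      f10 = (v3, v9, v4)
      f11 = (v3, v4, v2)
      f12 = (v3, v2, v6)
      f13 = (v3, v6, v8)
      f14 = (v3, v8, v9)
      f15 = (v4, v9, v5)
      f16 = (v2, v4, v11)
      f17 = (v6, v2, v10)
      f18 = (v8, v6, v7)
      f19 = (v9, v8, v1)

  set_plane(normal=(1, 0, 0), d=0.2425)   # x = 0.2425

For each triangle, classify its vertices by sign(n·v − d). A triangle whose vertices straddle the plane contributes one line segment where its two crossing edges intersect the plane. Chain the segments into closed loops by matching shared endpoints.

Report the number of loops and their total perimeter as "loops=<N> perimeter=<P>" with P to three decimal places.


Straddling triangles (10 of 20):
  (v0,v5,v1) [--+] → (0.2425, 0.843868, 0.730532)–(0.2425, 1.1229, 0)  len=0.7820
  (v0,v1,v7) [-+-] → (0.2425, 1.1229, 0)–(0.2425, 0.843868, -0.730532)  len=0.7820
  (v1,v5,v9) [+-+] → (0.2425, 0.843868, 0.730532)–(0.2425, 0.544125, 1.03028)  len=0.4239
  (v7,v1,v8) [-++] → (0.2425, 0.843868, -0.730532)–(0.2425, 0.544125, -1.03028)  len=0.4239
  (v3,v9,v4) [++-] → (0.2425, -0.544125, 1.03028)–(0.2425, -0.843868, 0.730532)  len=0.4239
  (v3,v4,v2) [+--] → (0.2425, -0.843868, 0.730532)–(0.2425, -1.1229, 0)  len=0.7820
  (v3,v2,v6) [+--] → (0.2425, -1.1229, 0)–(0.2425, -0.843868, -0.730532)  len=0.7820
  (v3,v6,v8) [+-+] → (0.2425, -0.843868, -0.730532)–(0.2425, -0.544125, -1.03028)  len=0.4239
  (v4,v9,v5) [-+-] → (0.2425, -0.544125, 1.03028)–(0.2425, 0.544125, 1.03028)  len=1.0882
  (v8,v6,v7) [+--] → (0.2425, -0.544125, -1.03028)–(0.2425, 0.544125, -1.03028)  len=1.0882

Chained into 1 loop(s):
  loop 1: 10 segments, perimeter = 7.0001
Total perimeter = 7.000

loops=1 perimeter=7.000


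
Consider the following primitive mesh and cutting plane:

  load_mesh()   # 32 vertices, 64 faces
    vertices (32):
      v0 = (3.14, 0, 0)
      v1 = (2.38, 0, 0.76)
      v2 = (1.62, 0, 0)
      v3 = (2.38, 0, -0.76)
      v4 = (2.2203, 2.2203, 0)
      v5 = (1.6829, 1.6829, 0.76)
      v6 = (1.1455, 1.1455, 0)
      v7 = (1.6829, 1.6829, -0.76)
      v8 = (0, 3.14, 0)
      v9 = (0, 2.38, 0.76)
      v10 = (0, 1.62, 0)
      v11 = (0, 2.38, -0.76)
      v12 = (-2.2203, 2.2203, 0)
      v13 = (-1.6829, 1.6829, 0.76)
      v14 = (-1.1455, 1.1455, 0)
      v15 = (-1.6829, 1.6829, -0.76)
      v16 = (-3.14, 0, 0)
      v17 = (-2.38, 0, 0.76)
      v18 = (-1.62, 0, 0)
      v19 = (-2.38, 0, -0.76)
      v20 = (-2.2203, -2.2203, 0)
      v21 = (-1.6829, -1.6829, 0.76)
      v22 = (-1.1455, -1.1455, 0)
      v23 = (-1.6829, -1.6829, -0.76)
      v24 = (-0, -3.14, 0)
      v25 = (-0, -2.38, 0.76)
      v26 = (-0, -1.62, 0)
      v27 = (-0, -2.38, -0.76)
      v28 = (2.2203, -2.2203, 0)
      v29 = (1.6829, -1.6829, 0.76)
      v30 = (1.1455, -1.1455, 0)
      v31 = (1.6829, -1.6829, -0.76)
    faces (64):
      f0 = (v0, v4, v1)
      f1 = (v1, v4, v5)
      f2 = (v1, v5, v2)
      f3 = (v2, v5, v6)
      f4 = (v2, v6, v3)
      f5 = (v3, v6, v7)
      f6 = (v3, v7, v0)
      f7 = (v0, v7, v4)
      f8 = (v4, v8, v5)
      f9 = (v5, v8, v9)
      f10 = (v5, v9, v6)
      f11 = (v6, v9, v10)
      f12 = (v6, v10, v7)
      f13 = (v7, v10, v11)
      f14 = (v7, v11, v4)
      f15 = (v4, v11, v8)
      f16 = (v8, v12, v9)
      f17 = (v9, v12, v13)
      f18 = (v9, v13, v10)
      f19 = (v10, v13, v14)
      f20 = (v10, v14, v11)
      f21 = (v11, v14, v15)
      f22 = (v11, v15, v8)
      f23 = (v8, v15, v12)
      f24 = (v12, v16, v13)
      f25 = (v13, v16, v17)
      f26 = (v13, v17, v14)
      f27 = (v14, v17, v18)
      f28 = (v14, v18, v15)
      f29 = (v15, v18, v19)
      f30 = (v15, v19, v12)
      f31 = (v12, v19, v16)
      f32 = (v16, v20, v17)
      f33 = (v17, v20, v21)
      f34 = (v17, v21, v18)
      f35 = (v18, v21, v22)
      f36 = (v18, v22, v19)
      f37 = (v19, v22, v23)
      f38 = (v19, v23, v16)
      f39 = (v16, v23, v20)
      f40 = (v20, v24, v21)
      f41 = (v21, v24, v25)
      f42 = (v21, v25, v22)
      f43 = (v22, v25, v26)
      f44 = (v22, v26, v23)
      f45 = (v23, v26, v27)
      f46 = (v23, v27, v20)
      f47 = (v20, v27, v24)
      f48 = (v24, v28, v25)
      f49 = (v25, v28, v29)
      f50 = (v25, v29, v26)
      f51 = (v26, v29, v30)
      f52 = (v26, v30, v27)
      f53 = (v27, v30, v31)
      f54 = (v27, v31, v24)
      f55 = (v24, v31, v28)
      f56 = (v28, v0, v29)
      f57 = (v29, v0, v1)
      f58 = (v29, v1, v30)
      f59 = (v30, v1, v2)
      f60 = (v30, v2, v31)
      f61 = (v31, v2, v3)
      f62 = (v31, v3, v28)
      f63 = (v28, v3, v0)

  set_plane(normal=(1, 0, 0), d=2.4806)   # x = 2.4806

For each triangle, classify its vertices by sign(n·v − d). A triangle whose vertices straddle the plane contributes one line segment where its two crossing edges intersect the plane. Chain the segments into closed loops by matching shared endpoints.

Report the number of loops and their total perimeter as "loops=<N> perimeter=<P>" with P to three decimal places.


Straddling triangles (6 of 64):
  (v0,v4,v1) [+--] → (2.4806, 1.59189, 0)–(2.4806, 0, 0.6594)  len=1.7231
  (v3,v7,v0) [--+] → (2.4806, 0.761584, -0.343932)–(2.4806, 0, -0.6594)  len=0.8243
  (v0,v7,v4) [+--] → (2.4806, 0.761584, -0.343932)–(2.4806, 1.59189, 0)  len=0.8987
  (v28,v0,v29) [-+-] → (2.4806, -1.59189, 0)–(2.4806, -0.761584, 0.343932)  len=0.8987
  (v29,v0,v1) [-+-] → (2.4806, -0.761584, 0.343932)–(2.4806, 0, 0.6594)  len=0.8243
  (v28,v3,v0) [--+] → (2.4806, 0, -0.6594)–(2.4806, -1.59189, 0)  len=1.7231

Chained into 1 loop(s):
  loop 1: 6 segments, perimeter = 6.8922
Total perimeter = 6.892

loops=1 perimeter=6.892


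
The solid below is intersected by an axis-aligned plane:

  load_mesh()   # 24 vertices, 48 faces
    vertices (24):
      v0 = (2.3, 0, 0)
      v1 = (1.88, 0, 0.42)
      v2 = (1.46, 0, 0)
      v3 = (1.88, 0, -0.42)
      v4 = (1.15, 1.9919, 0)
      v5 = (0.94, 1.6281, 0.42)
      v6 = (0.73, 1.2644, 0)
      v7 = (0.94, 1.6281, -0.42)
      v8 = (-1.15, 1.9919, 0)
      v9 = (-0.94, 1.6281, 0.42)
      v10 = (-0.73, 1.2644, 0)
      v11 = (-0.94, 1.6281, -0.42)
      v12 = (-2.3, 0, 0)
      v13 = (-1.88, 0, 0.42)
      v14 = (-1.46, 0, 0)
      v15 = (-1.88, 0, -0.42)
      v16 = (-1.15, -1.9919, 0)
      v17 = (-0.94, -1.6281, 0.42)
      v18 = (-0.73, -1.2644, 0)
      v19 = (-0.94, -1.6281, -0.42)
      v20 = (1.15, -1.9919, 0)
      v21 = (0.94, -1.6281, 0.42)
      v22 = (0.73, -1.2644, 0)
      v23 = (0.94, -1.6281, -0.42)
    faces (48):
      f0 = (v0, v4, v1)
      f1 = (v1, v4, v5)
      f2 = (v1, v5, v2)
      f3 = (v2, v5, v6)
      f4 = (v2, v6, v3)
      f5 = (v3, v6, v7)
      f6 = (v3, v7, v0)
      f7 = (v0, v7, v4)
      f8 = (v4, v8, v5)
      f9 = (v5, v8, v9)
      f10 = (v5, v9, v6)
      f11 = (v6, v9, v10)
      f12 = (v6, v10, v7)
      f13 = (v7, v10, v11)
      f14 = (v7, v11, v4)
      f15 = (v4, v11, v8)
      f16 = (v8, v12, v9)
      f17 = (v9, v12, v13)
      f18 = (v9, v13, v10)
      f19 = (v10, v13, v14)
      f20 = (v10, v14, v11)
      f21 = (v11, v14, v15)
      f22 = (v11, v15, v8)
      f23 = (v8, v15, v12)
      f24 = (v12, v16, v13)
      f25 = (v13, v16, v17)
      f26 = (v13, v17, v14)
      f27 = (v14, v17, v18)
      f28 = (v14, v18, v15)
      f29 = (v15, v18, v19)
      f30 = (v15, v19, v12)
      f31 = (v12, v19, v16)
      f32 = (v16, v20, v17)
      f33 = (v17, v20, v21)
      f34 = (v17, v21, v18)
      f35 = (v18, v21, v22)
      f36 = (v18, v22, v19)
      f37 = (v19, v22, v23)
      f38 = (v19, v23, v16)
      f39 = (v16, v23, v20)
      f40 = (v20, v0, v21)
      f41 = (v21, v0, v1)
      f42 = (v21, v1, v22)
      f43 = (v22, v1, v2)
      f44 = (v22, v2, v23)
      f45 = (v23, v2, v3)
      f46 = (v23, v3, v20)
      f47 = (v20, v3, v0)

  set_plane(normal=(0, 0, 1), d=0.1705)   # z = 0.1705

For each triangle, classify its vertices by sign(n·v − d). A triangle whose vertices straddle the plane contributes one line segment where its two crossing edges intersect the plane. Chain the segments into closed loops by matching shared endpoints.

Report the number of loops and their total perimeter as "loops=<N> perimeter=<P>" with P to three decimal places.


loops=2 perimeter=22.560

Straddling triangles (24 of 48):
  (v0,v4,v1) [--+] → (1.44635, 1.18328, 0.1705)–(2.1295, 0, 0.1705)  len=1.3663
  (v1,v4,v5) [+-+] → (1.44635, 1.18328, 0.1705)–(1.06475, 1.84421, 0.1705)  len=0.7632
  (v1,v5,v2) [++-] → (1.2489, 0.660931, 0.1705)–(1.6305, 0, 0.1705)  len=0.7632
  (v2,v5,v6) [-+-] → (1.2489, 0.660931, 0.1705)–(0.81525, 1.41204, 0.1705)  len=0.8673
  (v4,v8,v5) [--+] → (-0.30156, 1.84421, 0.1705)–(1.06475, 1.84421, 0.1705)  len=1.3663
  (v5,v8,v9) [+-+] → (-0.30156, 1.84421, 0.1705)–(-1.06475, 1.84421, 0.1705)  len=0.7632
  (v5,v9,v6) [++-] → (0.0520595, 1.41204, 0.1705)–(0.81525, 1.41204, 0.1705)  len=0.7632
  (v6,v9,v10) [-+-] → (0.0520595, 1.41204, 0.1705)–(-0.81525, 1.41204, 0.1705)  len=0.8673
  (v8,v12,v9) [--+] → (-1.7479, 0.660931, 0.1705)–(-1.06475, 1.84421, 0.1705)  len=1.3663
  (v9,v12,v13) [+-+] → (-1.7479, 0.660931, 0.1705)–(-2.1295, 0, 0.1705)  len=0.7632
  (v9,v13,v10) [++-] → (-1.19685, 0.751114, 0.1705)–(-0.81525, 1.41204, 0.1705)  len=0.7632
  (v10,v13,v14) [-+-] → (-1.19685, 0.751114, 0.1705)–(-1.6305, 0, 0.1705)  len=0.8673
  (v12,v16,v13) [--+] → (-1.44635, -1.18328, 0.1705)–(-2.1295, 0, 0.1705)  len=1.3663
  (v13,v16,v17) [+-+] → (-1.44635, -1.18328, 0.1705)–(-1.06475, -1.84421, 0.1705)  len=0.7632
  (v13,v17,v14) [++-] → (-1.2489, -0.660931, 0.1705)–(-1.6305, 0, 0.1705)  len=0.7632
  (v14,v17,v18) [-+-] → (-1.2489, -0.660931, 0.1705)–(-0.81525, -1.41204, 0.1705)  len=0.8673
  (v16,v20,v17) [--+] → (0.30156, -1.84421, 0.1705)–(-1.06475, -1.84421, 0.1705)  len=1.3663
  (v17,v20,v21) [+-+] → (0.30156, -1.84421, 0.1705)–(1.06475, -1.84421, 0.1705)  len=0.7632
  (v17,v21,v18) [++-] → (-0.0520595, -1.41204, 0.1705)–(-0.81525, -1.41204, 0.1705)  len=0.7632
  (v18,v21,v22) [-+-] → (-0.0520595, -1.41204, 0.1705)–(0.81525, -1.41204, 0.1705)  len=0.8673
  (v20,v0,v21) [--+] → (1.7479, -0.660931, 0.1705)–(1.06475, -1.84421, 0.1705)  len=1.3663
  (v21,v0,v1) [+-+] → (1.7479, -0.660931, 0.1705)–(2.1295, 0, 0.1705)  len=0.7632
  (v21,v1,v22) [++-] → (1.19685, -0.751114, 0.1705)–(0.81525, -1.41204, 0.1705)  len=0.7632
  (v22,v1,v2) [-+-] → (1.19685, -0.751114, 0.1705)–(1.6305, 0, 0.1705)  len=0.8673

Chained into 2 loop(s):
  loop 1: 12 segments, perimeter = 12.7770
  loop 2: 12 segments, perimeter = 9.7830
Total perimeter = 22.560


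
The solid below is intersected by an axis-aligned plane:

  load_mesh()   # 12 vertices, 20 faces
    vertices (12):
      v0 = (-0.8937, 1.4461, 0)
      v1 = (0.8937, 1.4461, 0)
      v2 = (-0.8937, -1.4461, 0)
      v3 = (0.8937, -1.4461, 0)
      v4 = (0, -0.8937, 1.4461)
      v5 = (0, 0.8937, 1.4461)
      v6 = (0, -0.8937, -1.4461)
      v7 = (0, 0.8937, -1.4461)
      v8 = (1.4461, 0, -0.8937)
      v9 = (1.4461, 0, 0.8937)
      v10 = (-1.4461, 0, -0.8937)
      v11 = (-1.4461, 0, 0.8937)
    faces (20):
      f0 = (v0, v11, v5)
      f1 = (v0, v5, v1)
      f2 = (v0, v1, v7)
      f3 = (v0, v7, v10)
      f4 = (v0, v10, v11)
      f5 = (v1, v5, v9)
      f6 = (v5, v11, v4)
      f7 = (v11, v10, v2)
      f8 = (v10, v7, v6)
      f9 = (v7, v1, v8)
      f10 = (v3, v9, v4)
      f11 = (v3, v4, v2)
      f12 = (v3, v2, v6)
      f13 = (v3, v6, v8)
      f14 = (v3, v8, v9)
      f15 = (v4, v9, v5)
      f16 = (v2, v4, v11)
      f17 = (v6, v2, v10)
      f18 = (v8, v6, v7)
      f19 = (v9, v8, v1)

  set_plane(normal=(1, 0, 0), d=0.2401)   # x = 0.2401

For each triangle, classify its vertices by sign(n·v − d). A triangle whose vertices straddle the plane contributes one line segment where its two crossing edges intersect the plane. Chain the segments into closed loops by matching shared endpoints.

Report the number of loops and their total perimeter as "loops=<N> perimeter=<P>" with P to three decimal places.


loops=1 perimeter=9.189

Straddling triangles (10 of 20):
  (v0,v5,v1) [--+] → (0.2401, 1.04211, 1.05759)–(0.2401, 1.4461, 0)  len=1.1321
  (v0,v1,v7) [-+-] → (0.2401, 1.4461, 0)–(0.2401, 1.04211, -1.05759)  len=1.1321
  (v1,v5,v9) [+-+] → (0.2401, 1.04211, 1.05759)–(0.2401, 0.745317, 1.35438)  len=0.4197
  (v7,v1,v8) [-++] → (0.2401, 1.04211, -1.05759)–(0.2401, 0.745317, -1.35438)  len=0.4197
  (v3,v9,v4) [++-] → (0.2401, -0.745317, 1.35438)–(0.2401, -1.04211, 1.05759)  len=0.4197
  (v3,v4,v2) [+--] → (0.2401, -1.04211, 1.05759)–(0.2401, -1.4461, 0)  len=1.1321
  (v3,v2,v6) [+--] → (0.2401, -1.4461, 0)–(0.2401, -1.04211, -1.05759)  len=1.1321
  (v3,v6,v8) [+-+] → (0.2401, -1.04211, -1.05759)–(0.2401, -0.745317, -1.35438)  len=0.4197
  (v4,v9,v5) [-+-] → (0.2401, -0.745317, 1.35438)–(0.2401, 0.745317, 1.35438)  len=1.4906
  (v8,v6,v7) [+--] → (0.2401, -0.745317, -1.35438)–(0.2401, 0.745317, -1.35438)  len=1.4906

Chained into 1 loop(s):
  loop 1: 10 segments, perimeter = 9.1887
Total perimeter = 9.189


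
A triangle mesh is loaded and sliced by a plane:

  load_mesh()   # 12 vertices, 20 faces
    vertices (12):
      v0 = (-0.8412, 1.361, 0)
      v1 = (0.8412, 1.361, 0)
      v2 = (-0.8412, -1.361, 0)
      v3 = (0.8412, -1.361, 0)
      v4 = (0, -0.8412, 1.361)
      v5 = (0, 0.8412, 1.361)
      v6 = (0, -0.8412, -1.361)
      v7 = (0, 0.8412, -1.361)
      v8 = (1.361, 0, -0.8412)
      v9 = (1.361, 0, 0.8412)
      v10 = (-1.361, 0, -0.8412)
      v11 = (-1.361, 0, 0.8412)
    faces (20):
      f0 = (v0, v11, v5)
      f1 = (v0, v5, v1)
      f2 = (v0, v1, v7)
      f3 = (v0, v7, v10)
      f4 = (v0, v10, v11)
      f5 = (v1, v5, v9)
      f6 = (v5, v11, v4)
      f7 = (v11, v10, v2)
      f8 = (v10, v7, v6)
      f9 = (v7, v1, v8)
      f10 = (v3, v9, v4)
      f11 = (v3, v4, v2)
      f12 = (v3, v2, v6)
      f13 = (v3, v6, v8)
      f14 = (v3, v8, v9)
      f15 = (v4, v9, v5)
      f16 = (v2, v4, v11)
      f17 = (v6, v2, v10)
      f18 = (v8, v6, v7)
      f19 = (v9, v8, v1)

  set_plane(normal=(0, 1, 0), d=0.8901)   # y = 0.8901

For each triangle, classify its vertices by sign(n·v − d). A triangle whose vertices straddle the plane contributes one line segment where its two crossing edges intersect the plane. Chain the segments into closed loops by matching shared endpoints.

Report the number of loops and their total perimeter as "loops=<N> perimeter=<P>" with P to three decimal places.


Straddling triangles (8 of 20):
  (v0,v11,v5) [+--] → (-1.02105, 0.8901, 0.291051)–(-0.0791356, 0.8901, 1.23296)  len=1.3321
  (v0,v5,v1) [+-+] → (-0.0791356, 0.8901, 1.23296)–(0.0791356, 0.8901, 1.23296)  len=0.1583
  (v0,v1,v7) [++-] → (0.0791356, 0.8901, -1.23296)–(-0.0791356, 0.8901, -1.23296)  len=0.1583
  (v0,v7,v10) [+--] → (-0.0791356, 0.8901, -1.23296)–(-1.02105, 0.8901, -0.291051)  len=1.3321
  (v0,v10,v11) [+--] → (-1.02105, 0.8901, -0.291051)–(-1.02105, 0.8901, 0.291051)  len=0.5821
  (v1,v5,v9) [+--] → (0.0791356, 0.8901, 1.23296)–(1.02105, 0.8901, 0.291051)  len=1.3321
  (v7,v1,v8) [-+-] → (0.0791356, 0.8901, -1.23296)–(1.02105, 0.8901, -0.291051)  len=1.3321
  (v9,v8,v1) [--+] → (1.02105, 0.8901, -0.291051)–(1.02105, 0.8901, 0.291051)  len=0.5821

Chained into 1 loop(s):
  loop 1: 8 segments, perimeter = 6.8090
Total perimeter = 6.809

loops=1 perimeter=6.809


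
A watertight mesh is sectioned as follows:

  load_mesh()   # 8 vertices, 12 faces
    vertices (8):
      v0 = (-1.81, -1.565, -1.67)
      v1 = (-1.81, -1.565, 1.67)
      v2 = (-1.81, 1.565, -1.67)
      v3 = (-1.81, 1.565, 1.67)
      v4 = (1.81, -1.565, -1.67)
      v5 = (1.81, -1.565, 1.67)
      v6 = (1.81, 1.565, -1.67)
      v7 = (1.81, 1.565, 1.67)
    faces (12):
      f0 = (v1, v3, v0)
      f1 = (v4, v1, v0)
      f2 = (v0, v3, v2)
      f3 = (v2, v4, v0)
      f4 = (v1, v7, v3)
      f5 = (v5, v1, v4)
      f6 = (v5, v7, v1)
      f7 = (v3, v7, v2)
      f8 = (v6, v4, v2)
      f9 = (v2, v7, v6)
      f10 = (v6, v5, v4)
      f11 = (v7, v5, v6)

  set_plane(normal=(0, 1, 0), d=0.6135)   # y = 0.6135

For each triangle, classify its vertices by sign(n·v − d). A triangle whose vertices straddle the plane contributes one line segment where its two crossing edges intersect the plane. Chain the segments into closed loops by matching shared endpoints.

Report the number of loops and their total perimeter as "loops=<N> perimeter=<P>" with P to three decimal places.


Straddling triangles (8 of 12):
  (v1,v3,v0) [-+-] → (-1.81, 0.6135, 1.67)–(-1.81, 0.6135, 0.654661)  len=1.0153
  (v0,v3,v2) [-++] → (-1.81, 0.6135, 0.654661)–(-1.81, 0.6135, -1.67)  len=2.3247
  (v2,v4,v0) [+--] → (-0.709543, 0.6135, -1.67)–(-1.81, 0.6135, -1.67)  len=1.1005
  (v1,v7,v3) [-++] → (0.709543, 0.6135, 1.67)–(-1.81, 0.6135, 1.67)  len=2.5195
  (v5,v7,v1) [-+-] → (1.81, 0.6135, 1.67)–(0.709543, 0.6135, 1.67)  len=1.1005
  (v6,v4,v2) [+-+] → (1.81, 0.6135, -1.67)–(-0.709543, 0.6135, -1.67)  len=2.5195
  (v6,v5,v4) [+--] → (1.81, 0.6135, -0.654661)–(1.81, 0.6135, -1.67)  len=1.0153
  (v7,v5,v6) [+-+] → (1.81, 0.6135, 1.67)–(1.81, 0.6135, -0.654661)  len=2.3247

Chained into 1 loop(s):
  loop 1: 8 segments, perimeter = 13.9200
Total perimeter = 13.920

loops=1 perimeter=13.920


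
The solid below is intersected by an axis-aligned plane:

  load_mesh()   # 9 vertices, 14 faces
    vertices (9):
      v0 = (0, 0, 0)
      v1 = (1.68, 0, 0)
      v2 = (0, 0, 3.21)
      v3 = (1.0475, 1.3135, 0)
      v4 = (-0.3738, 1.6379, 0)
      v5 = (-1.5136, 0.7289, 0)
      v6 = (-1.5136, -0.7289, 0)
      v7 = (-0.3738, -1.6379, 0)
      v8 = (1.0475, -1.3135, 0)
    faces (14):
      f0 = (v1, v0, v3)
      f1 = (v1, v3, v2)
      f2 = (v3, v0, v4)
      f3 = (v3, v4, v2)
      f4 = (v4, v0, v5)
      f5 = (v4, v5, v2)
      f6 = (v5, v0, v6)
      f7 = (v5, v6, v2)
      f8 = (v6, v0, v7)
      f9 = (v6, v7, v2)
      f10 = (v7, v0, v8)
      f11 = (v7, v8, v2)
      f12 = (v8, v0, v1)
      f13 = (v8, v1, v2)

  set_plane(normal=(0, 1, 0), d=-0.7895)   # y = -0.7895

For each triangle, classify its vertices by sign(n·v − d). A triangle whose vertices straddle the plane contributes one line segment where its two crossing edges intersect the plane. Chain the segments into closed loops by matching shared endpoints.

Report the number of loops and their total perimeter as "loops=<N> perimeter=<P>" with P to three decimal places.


Straddling triangles (6 of 14):
  (v6,v0,v7) [++-] → (-0.180179, -0.7895, 0)–(-1.43761, -0.7895, 0)  len=1.2574
  (v6,v7,v2) [+-+] → (-1.43761, -0.7895, 0)–(-0.180179, -0.7895, 1.66272)  len=2.0847
  (v7,v0,v8) [-+-] → (-0.180179, -0.7895, 0)–(0.629616, -0.7895, 0)  len=0.8098
  (v7,v8,v2) [--+] → (0.629616, -0.7895, 1.28058)–(-0.180179, -0.7895, 1.66272)  len=0.8954
  (v8,v0,v1) [-++] → (0.629616, -0.7895, 0)–(1.29983, -0.7895, 0)  len=0.6702
  (v8,v1,v2) [-++] → (1.29983, -0.7895, 0)–(0.629616, -0.7895, 1.28058)  len=1.4454

Chained into 1 loop(s):
  loop 1: 6 segments, perimeter = 7.1629
Total perimeter = 7.163

loops=1 perimeter=7.163
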